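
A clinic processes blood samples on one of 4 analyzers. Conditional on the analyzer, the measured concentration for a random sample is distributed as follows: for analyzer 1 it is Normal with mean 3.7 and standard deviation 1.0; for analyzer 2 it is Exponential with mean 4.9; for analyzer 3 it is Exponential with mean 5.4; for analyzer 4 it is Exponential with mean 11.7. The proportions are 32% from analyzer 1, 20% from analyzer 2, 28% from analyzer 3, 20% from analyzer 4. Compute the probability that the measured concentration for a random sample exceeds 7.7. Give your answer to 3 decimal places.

Conditional on each analyzer, P(X > 7.7): 1: 3.16712e-05; 2: 0.207748; 3: 0.240286; 4: 0.517824.
By total probability, P(X > 7.7) = 0.32·3.16712e-05 + 0.2·0.207748 + 0.28·0.240286 + 0.2·0.517824 = 0.212405.

0.212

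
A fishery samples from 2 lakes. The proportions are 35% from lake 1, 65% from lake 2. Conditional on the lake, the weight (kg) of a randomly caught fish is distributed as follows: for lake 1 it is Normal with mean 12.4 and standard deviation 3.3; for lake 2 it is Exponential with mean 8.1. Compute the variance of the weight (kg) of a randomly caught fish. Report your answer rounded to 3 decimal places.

50.664

Per component, 1: μ=12.4, E[X²]=164.65; 2: μ=8.1, E[X²]=131.22.
E[X] = 0.35·12.4 + 0.65·8.1 = 9.605.
E[X²] = 0.35·164.65 + 0.65·131.22 = 142.921.
Var(X) = E[X²] − (E[X])² = 142.921 − 92.256 = 50.6645.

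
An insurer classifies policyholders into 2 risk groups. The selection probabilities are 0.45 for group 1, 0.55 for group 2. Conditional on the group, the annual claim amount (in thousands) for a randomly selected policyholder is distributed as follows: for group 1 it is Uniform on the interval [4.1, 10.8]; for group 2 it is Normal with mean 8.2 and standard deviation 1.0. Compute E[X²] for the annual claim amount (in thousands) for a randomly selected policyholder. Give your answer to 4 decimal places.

For each component E[X²] = Var + (mean)², giving 1: 59.2433; 2: 68.24.
Overall E[X²] = 0.45·59.2433 + 0.55·68.24 = 64.1915.

64.1915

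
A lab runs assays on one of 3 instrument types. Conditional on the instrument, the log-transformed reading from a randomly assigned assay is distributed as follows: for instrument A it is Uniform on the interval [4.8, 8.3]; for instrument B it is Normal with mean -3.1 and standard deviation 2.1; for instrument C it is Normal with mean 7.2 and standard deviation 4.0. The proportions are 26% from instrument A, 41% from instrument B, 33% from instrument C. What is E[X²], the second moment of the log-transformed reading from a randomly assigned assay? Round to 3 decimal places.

39.555

For each component E[X²] = Var + (mean)², giving A: 43.9233; B: 14.02; C: 67.84.
Overall E[X²] = 0.26·43.9233 + 0.41·14.02 + 0.33·67.84 = 39.5555.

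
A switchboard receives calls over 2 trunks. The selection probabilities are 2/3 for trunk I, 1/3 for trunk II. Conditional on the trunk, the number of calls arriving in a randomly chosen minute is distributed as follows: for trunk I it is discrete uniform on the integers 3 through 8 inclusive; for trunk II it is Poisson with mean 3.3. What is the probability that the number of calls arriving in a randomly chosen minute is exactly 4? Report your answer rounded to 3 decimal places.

0.172

Conditional on each trunk, P(X = 4): I: 0.166667; II: 0.182252.
By total probability, P(X = 4) = 0.666667·0.166667 + 0.333333·0.182252 = 0.171862.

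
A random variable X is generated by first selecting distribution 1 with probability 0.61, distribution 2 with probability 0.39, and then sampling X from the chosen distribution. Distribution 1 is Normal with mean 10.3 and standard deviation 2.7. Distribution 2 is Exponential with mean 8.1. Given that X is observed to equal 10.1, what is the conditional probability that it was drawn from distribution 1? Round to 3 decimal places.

Likelihoods f(10.1 | ·): 1: 0.147352; 2: 0.0354803.
Posterior ∝ prior × likelihood. Numerator for 1: 0.61·0.147352 = 0.0898845.
Normalizing constant: 0.61·0.147352 + 0.39·0.0354803 = 0.103722.
P(1 | observation) = 0.0898845 / 0.103722 = 0.866592.

0.867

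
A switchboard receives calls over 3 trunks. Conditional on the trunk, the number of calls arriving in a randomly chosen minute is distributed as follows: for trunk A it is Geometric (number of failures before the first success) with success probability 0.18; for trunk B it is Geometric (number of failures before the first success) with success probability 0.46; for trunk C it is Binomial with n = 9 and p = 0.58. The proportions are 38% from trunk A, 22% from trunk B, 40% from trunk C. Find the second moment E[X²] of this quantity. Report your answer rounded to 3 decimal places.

For each component E[X²] = Var + (mean)², giving A: 46.0617; B: 3.93006; C: 29.4408.
Overall E[X²] = 0.38·46.0617 + 0.22·3.93006 + 0.4·29.4408 = 30.1444.

30.144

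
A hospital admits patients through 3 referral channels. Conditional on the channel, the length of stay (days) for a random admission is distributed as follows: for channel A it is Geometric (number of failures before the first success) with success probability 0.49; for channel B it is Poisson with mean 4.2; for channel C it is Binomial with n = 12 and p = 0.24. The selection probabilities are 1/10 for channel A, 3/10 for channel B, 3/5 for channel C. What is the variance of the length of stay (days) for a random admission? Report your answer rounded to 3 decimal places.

Per component, A: μ=1.04082, E[X²]=3.20741; B: μ=4.2, E[X²]=21.84; C: μ=2.88, E[X²]=10.4832.
E[X] = 0.1·1.04082 + 0.3·4.2 + 0.6·2.88 = 3.09208.
E[X²] = 0.1·3.20741 + 0.3·21.84 + 0.6·10.4832 = 13.1627.
Var(X) = E[X²] − (E[X])² = 13.1627 − 9.56097 = 3.60169.

3.602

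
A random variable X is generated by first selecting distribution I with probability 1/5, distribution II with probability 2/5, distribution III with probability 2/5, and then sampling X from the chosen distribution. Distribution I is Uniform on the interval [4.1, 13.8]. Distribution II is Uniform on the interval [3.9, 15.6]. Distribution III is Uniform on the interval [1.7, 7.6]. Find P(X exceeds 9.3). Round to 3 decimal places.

0.308

Conditional on each component, P(X > 9.3): I: 0.463918; II: 0.538462; III: 0.
By total probability, P(X > 9.3) = 0.2·0.463918 + 0.4·0.538462 + 0.4·0 = 0.308168.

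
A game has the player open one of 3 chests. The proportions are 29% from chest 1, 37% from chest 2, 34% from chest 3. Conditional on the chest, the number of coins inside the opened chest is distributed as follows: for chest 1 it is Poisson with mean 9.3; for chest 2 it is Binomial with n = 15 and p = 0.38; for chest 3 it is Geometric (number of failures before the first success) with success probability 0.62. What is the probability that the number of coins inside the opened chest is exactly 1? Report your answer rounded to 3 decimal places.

Conditional on each chest, P(X = 1): 1: 0.000850245; 2: 0.00706901; 3: 0.2356.
By total probability, P(X = 1) = 0.29·0.000850245 + 0.37·0.00706901 + 0.34·0.2356 = 0.0829661.

0.083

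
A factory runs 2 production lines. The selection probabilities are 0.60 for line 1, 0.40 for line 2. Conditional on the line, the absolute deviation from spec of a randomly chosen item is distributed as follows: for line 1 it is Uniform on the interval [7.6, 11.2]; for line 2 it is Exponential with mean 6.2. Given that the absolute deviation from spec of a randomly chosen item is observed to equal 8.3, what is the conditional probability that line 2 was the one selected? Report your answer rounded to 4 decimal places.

0.0921

Likelihoods f(8.3 | ·): 1: 0.277778; 2: 0.0422877.
Posterior ∝ prior × likelihood. Numerator for 2: 0.4·0.0422877 = 0.0169151.
Normalizing constant: 0.6·0.277778 + 0.4·0.0422877 = 0.183582.
P(2 | observation) = 0.0169151 / 0.183582 = 0.0921392.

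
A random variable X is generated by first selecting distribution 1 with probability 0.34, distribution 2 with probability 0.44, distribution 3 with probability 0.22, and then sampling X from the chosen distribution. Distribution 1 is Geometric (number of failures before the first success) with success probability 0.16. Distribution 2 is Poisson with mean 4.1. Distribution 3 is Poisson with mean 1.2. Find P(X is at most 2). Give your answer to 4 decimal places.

Conditional on each component, P(X ≤ 2): 1: 0.407296; 2: 0.223814; 3: 0.879487.
By total probability, P(X ≤ 2) = 0.34·0.407296 + 0.44·0.223814 + 0.22·0.879487 = 0.430446.

0.4304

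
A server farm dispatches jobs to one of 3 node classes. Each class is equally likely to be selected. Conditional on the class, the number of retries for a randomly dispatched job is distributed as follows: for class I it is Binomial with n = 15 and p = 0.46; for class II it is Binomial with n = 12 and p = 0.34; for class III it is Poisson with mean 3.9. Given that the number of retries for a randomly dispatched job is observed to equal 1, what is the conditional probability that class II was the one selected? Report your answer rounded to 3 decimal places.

Likelihoods P(X=1 | ·): I: 0.00123698; II: 0.0422322; III: 0.0789435.
Posterior ∝ prior × likelihood. Numerator for II: 0.333333·0.0422322 = 0.0140774.
Normalizing constant: 0.333333·0.00123698 + 0.333333·0.0422322 + 0.333333·0.0789435 = 0.0408042.
P(II | observation) = 0.0140774 / 0.0408042 = 0.344999.

0.345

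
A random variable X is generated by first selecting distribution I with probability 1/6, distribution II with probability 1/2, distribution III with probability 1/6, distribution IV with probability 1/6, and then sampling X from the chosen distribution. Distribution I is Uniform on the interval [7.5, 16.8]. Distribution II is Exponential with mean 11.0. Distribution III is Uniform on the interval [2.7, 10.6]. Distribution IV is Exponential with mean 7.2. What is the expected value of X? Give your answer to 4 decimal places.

9.8333

Component means — I: 12.15; II: 11; III: 6.65; IV: 7.2.
E[X] = 0.166667·12.15 + 0.5·11 + 0.166667·6.65 + 0.166667·7.2 = 9.83333.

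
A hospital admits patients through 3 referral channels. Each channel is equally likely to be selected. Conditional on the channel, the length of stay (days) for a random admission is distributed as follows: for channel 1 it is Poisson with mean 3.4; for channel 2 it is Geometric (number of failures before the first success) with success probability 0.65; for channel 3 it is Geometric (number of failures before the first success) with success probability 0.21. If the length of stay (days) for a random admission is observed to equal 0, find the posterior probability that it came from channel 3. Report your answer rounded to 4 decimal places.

Likelihoods P(X=0 | ·): 1: 0.0333733; 2: 0.65; 3: 0.21.
Posterior ∝ prior × likelihood. Numerator for 3: 0.333333·0.21 = 0.07.
Normalizing constant: 0.333333·0.0333733 + 0.333333·0.65 + 0.333333·0.21 = 0.297791.
P(3 | observation) = 0.07 / 0.297791 = 0.235064.

0.2351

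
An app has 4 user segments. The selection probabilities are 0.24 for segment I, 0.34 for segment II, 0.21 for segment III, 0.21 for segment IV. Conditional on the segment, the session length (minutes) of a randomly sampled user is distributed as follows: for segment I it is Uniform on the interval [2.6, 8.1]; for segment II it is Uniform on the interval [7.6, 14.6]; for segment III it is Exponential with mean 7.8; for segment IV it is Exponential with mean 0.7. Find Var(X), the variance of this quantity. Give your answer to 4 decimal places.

Per component, I: μ=5.35, E[X²]=31.1433; II: μ=11.1, E[X²]=127.293; III: μ=7.8, E[X²]=121.68; IV: μ=0.7, E[X²]=0.98.
E[X] = 0.24·5.35 + 0.34·11.1 + 0.21·7.8 + 0.21·0.7 = 6.843.
E[X²] = 0.24·31.1433 + 0.34·127.293 + 0.21·121.68 + 0.21·0.98 = 76.5127.
Var(X) = E[X²] − (E[X])² = 76.5127 − 46.8266 = 29.6861.

29.6861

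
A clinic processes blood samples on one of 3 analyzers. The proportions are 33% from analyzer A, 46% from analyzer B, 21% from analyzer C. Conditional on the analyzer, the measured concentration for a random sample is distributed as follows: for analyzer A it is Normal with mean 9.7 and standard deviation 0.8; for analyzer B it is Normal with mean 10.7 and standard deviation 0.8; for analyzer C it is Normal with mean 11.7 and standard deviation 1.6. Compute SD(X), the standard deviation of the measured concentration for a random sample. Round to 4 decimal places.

1.2525

Per component, A: μ=9.7, E[X²]=94.73; B: μ=10.7, E[X²]=115.13; C: μ=11.7, E[X²]=139.45.
E[X] = 0.33·9.7 + 0.46·10.7 + 0.21·11.7 = 10.58.
E[X²] = 0.33·94.73 + 0.46·115.13 + 0.21·139.45 = 113.505.
Var(X) = E[X²] − (E[X])² = 113.505 − 111.936 = 1.5688.
SD(X) = √1.5688 = 1.25252.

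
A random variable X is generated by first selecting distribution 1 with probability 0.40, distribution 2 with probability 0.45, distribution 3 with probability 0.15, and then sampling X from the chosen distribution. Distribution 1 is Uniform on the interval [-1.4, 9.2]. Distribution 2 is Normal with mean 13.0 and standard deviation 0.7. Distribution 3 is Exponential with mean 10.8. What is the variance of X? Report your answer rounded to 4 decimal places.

39.5509

Per component, 1: μ=3.9, E[X²]=24.5733; 2: μ=13, E[X²]=169.49; 3: μ=10.8, E[X²]=233.28.
E[X] = 0.4·3.9 + 0.45·13 + 0.15·10.8 = 9.03.
E[X²] = 0.4·24.5733 + 0.45·169.49 + 0.15·233.28 = 121.092.
Var(X) = E[X²] − (E[X])² = 121.092 − 81.5409 = 39.5509.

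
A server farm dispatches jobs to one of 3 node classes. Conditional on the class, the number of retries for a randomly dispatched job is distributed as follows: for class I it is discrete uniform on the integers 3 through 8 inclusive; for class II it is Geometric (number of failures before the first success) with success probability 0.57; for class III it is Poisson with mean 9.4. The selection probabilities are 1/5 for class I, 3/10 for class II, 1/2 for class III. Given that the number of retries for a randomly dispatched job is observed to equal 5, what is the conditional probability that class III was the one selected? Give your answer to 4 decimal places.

Likelihoods P(X=5 | ·): I: 0.166667; II: 0.00837948; III: 0.0505929.
Posterior ∝ prior × likelihood. Numerator for III: 0.5·0.0505929 = 0.0252965.
Normalizing constant: 0.2·0.166667 + 0.3·0.00837948 + 0.5·0.0505929 = 0.0611436.
P(III | observation) = 0.0252965 / 0.0611436 = 0.413722.

0.4137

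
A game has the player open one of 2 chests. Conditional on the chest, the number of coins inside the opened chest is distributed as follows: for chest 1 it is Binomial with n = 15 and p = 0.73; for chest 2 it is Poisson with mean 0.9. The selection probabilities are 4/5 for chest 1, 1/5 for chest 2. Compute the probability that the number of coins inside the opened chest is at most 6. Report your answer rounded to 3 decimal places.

Conditional on each chest, P(X ≤ 6): 1: 0.00730205; 2: 0.999957.
By total probability, P(X ≤ 6) = 0.8·0.00730205 + 0.2·0.999957 = 0.205833.

0.206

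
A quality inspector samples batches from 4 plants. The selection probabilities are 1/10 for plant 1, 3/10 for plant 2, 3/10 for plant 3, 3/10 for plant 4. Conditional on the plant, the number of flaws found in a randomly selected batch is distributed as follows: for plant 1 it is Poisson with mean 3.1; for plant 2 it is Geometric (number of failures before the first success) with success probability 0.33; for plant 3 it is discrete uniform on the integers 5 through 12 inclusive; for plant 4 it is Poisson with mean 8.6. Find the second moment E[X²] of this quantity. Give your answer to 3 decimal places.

52.371

For each component E[X²] = Var + (mean)², giving 1: 12.71; 2: 10.2746; 3: 77.5; 4: 82.56.
Overall E[X²] = 0.1·12.71 + 0.3·10.2746 + 0.3·77.5 + 0.3·82.56 = 52.3714.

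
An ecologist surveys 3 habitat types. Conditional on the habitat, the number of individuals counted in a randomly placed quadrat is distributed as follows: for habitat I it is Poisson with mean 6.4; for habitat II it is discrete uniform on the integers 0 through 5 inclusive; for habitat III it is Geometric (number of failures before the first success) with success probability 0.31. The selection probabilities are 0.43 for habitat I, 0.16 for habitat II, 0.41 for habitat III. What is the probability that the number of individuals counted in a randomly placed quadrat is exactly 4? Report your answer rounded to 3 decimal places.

0.105

Conditional on each habitat, P(X = 4): I: 0.116151; II: 0.166667; III: 0.0702681.
By total probability, P(X = 4) = 0.43·0.116151 + 0.16·0.166667 + 0.41·0.0702681 = 0.105422.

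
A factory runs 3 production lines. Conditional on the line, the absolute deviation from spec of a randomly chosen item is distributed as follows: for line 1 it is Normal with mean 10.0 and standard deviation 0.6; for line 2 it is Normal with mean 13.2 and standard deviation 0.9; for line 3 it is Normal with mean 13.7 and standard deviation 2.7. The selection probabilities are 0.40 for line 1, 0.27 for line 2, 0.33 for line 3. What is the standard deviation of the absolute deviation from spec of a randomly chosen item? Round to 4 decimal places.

Per component, 1: μ=10, E[X²]=100.36; 2: μ=13.2, E[X²]=175.05; 3: μ=13.7, E[X²]=194.98.
E[X] = 0.4·10 + 0.27·13.2 + 0.33·13.7 = 12.085.
E[X²] = 0.4·100.36 + 0.27·175.05 + 0.33·194.98 = 151.751.
Var(X) = E[X²] − (E[X])² = 151.751 − 146.047 = 5.70367.
SD(X) = √5.70367 = 2.38824.

2.3882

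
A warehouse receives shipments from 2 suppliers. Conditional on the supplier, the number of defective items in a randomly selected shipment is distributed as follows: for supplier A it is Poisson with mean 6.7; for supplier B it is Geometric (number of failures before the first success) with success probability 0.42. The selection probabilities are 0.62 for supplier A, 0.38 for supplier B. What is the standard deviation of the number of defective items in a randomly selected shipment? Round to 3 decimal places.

3.474

Per component, A: μ=6.7, E[X²]=51.59; B: μ=1.38095, E[X²]=5.19501.
E[X] = 0.62·6.7 + 0.38·1.38095 = 4.67876.
E[X²] = 0.62·51.59 + 0.38·5.19501 = 33.9599.
Var(X) = E[X²] − (E[X])² = 33.9599 − 21.8908 = 12.0691.
SD(X) = √12.0691 = 3.47406.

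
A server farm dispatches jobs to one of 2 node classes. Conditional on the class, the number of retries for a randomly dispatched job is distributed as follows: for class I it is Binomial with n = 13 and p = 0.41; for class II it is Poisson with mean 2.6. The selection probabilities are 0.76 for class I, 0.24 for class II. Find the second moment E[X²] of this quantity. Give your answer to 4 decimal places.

For each component E[X²] = Var + (mean)², giving I: 31.5536; II: 9.36.
Overall E[X²] = 0.76·31.5536 + 0.24·9.36 = 26.2271.

26.2271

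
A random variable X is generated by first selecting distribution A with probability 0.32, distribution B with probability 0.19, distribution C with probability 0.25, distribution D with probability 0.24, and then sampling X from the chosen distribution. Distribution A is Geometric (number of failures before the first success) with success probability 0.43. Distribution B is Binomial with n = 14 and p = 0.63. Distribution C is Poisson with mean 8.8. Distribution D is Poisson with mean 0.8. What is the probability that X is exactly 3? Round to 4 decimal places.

Conditional on each component, P(X = 3): A: 0.079633; B: 0.00161935; C: 0.0171201; D: 0.0383427.
By total probability, P(X = 3) = 0.32·0.079633 + 0.19·0.00161935 + 0.25·0.0171201 + 0.24·0.0383427 = 0.0392725.

0.0393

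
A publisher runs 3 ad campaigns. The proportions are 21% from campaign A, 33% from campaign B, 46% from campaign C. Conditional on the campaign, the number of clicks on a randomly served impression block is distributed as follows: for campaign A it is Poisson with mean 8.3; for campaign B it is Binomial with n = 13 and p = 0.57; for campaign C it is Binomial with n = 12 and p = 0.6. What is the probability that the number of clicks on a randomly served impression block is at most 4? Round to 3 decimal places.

0.061

Conditional on each campaign, P(X ≤ 4): A: 0.0836969; B: 0.0520483; C: 0.0573099.
By total probability, P(X ≤ 4) = 0.21·0.0836969 + 0.33·0.0520483 + 0.46·0.0573099 = 0.0611149.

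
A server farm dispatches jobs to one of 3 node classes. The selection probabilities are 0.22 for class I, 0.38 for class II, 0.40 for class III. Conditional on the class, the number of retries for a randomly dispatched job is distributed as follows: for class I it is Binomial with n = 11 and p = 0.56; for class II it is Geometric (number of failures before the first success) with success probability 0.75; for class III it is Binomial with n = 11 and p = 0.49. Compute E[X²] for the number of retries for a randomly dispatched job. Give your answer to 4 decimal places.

21.8758

For each component E[X²] = Var + (mean)², giving I: 40.656; II: 0.555556; III: 31.801.
Overall E[X²] = 0.22·40.656 + 0.38·0.555556 + 0.4·31.801 = 21.8758.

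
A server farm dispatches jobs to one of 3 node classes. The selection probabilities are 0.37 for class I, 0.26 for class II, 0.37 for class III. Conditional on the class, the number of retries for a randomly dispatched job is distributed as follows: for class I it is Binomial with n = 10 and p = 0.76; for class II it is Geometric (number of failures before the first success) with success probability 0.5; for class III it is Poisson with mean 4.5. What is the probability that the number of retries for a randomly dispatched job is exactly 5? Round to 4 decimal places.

0.0861

Conditional on each class, P(X = 5): I: 0.0508774; II: 0.015625; III: 0.170827.
By total probability, P(X = 5) = 0.37·0.0508774 + 0.26·0.015625 + 0.37·0.170827 = 0.0860931.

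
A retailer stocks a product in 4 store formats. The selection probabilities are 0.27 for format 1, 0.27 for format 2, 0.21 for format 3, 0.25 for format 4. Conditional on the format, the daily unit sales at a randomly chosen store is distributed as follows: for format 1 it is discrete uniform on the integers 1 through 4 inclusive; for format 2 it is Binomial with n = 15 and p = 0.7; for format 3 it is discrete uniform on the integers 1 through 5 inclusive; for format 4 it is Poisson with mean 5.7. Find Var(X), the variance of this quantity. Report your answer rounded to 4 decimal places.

Per component, 1: μ=2.5, E[X²]=7.5; 2: μ=10.5, E[X²]=113.4; 3: μ=3, E[X²]=11; 4: μ=5.7, E[X²]=38.19.
E[X] = 0.27·2.5 + 0.27·10.5 + 0.21·3 + 0.25·5.7 = 5.565.
E[X²] = 0.27·7.5 + 0.27·113.4 + 0.21·11 + 0.25·38.19 = 44.5005.
Var(X) = E[X²] − (E[X])² = 44.5005 − 30.9692 = 13.5313.

13.5313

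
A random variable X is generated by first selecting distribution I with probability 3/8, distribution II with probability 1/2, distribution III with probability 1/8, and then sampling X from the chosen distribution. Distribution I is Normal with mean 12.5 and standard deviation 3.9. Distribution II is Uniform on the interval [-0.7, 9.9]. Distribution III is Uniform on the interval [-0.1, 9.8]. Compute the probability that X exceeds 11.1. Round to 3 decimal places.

0.240

Conditional on each component, P(X > 11.1): I: 0.640193; II: 0; III: 0.
By total probability, P(X > 11.1) = 0.375·0.640193 + 0.5·0 + 0.125·0 = 0.240072.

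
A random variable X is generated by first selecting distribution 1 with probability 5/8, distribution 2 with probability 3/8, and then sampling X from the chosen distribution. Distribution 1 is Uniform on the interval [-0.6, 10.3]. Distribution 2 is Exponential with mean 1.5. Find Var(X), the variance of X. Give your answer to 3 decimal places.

Per component, 1: μ=4.85, E[X²]=33.4233; 2: μ=1.5, E[X²]=4.5.
E[X] = 0.625·4.85 + 0.375·1.5 = 3.59375.
E[X²] = 0.625·33.4233 + 0.375·4.5 = 22.5771.
Var(X) = E[X²] − (E[X])² = 22.5771 − 12.915 = 9.66204.

9.662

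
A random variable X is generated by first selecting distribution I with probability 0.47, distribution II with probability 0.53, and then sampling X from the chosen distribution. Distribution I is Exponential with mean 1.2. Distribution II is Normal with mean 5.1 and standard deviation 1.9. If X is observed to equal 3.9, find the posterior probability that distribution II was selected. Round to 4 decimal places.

0.8572

Likelihoods f(3.9 | ·): I: 0.0323118; II: 0.172004.
Posterior ∝ prior × likelihood. Numerator for II: 0.53·0.172004 = 0.091162.
Normalizing constant: 0.47·0.0323118 + 0.53·0.172004 = 0.106349.
P(II | observation) = 0.091162 / 0.106349 = 0.8572.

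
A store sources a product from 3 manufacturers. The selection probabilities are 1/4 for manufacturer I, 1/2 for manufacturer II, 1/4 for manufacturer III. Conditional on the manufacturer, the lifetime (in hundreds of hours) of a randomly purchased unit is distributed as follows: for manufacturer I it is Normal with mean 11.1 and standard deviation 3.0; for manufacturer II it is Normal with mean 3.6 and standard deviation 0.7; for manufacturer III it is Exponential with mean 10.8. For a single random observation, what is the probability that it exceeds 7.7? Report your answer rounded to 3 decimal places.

0.340

Conditional on each manufacturer, P(X > 7.7): I: 0.871463; II: 2.35449e-09; III: 0.49019.
By total probability, P(X > 7.7) = 0.25·0.871463 + 0.5·2.35449e-09 + 0.25·0.49019 = 0.340413.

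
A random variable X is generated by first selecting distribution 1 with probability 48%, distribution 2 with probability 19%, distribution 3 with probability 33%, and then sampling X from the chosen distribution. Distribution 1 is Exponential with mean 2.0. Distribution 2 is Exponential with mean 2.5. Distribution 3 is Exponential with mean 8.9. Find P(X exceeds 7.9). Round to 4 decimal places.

Conditional on each component, P(X > 7.9): 1: 0.0192547; 2: 0.0424257; 3: 0.411626.
By total probability, P(X > 7.9) = 0.48·0.0192547 + 0.19·0.0424257 + 0.33·0.411626 = 0.15314.

0.1531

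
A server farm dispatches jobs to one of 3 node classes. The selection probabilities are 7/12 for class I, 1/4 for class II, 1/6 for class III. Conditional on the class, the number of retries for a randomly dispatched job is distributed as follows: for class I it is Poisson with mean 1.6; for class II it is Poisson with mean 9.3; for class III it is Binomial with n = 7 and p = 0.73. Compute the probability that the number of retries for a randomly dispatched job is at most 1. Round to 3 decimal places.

Conditional on each class, P(X ≤ 1): I: 0.524931; II: 0.00094167; III: 0.00208432.
By total probability, P(X ≤ 1) = 0.583333·0.524931 + 0.25·0.00094167 + 0.166667·0.00208432 = 0.306793.

0.307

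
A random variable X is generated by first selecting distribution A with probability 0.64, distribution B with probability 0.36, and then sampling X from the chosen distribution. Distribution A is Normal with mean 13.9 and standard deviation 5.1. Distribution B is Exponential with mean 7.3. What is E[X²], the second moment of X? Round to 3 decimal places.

For each component E[X²] = Var + (mean)², giving A: 219.22; B: 106.58.
Overall E[X²] = 0.64·219.22 + 0.36·106.58 = 178.67.

178.670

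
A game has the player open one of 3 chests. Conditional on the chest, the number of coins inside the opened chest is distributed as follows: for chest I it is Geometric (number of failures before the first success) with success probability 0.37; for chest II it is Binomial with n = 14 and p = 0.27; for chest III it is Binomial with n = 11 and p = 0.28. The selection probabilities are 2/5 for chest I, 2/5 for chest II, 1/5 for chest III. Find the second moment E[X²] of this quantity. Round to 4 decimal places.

For each component E[X²] = Var + (mean)², giving I: 7.5011; II: 17.0478; III: 11.704.
Overall E[X²] = 0.4·7.5011 + 0.4·17.0478 + 0.2·11.704 = 12.1604.

12.1604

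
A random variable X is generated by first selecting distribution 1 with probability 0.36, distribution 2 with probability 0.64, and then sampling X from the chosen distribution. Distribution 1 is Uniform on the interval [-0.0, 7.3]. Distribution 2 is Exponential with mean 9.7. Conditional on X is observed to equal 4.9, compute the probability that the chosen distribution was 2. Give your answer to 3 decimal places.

0.447

Likelihoods f(4.9 | ·): 1: 0.136986; 2: 0.0622074.
Posterior ∝ prior × likelihood. Numerator for 2: 0.64·0.0622074 = 0.0398128.
Normalizing constant: 0.36·0.136986 + 0.64·0.0622074 = 0.0891278.
P(2 | observation) = 0.0398128 / 0.0891278 = 0.446693.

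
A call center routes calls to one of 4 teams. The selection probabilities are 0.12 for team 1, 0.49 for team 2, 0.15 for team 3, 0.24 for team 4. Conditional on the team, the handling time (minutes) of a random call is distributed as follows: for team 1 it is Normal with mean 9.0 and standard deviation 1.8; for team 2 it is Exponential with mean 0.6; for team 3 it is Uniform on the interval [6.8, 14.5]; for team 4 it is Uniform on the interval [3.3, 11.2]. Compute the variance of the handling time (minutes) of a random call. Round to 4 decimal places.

19.8811

Per component, 1: μ=9, E[X²]=84.24; 2: μ=0.6, E[X²]=0.72; 3: μ=10.65, E[X²]=118.363; 4: μ=7.25, E[X²]=57.7633.
E[X] = 0.12·9 + 0.49·0.6 + 0.15·10.65 + 0.24·7.25 = 4.7115.
E[X²] = 0.12·84.24 + 0.49·0.72 + 0.15·118.363 + 0.24·57.7633 = 42.0793.
Var(X) = E[X²] − (E[X])² = 42.0793 − 22.1982 = 19.8811.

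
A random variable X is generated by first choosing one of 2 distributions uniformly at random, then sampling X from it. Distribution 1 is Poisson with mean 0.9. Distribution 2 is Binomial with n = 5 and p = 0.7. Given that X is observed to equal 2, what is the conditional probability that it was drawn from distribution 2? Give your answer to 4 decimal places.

Likelihoods P(X=2 | ·): 1: 0.164661; 2: 0.1323.
Posterior ∝ prior × likelihood. Numerator for 2: 0.5·0.1323 = 0.06615.
Normalizing constant: 0.5·0.164661 + 0.5·0.1323 = 0.14848.
P(2 | observation) = 0.06615 / 0.14848 = 0.445513.

0.4455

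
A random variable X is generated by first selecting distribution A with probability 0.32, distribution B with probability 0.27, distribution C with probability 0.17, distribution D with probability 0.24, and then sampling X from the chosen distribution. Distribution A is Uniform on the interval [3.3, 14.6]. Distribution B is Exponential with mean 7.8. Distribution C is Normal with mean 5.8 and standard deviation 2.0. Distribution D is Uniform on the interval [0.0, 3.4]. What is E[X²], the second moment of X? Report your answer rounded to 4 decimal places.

For each component E[X²] = Var + (mean)², giving A: 90.7433; B: 121.68; C: 37.64; D: 3.85333.
Overall E[X²] = 0.32·90.7433 + 0.27·121.68 + 0.17·37.64 + 0.24·3.85333 = 69.2151.

69.2151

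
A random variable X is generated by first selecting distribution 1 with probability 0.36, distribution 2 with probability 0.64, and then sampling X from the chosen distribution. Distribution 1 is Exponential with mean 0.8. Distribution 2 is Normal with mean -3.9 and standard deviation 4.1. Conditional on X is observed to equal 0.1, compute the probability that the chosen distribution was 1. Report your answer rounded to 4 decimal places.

Likelihoods f(0.1 | ·): 1: 1.10312; 2: 0.0604564.
Posterior ∝ prior × likelihood. Numerator for 1: 0.36·1.10312 = 0.397124.
Normalizing constant: 0.36·1.10312 + 0.64·0.0604564 = 0.435816.
P(1 | observation) = 0.397124 / 0.435816 = 0.911219.

0.9112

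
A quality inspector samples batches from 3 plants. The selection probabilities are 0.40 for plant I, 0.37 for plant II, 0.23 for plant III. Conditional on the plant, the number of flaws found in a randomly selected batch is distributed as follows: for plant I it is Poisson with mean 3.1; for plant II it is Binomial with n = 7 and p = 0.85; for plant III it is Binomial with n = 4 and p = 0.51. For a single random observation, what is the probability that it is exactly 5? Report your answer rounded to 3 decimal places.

Conditional on each plant, P(X = 5): I: 0.107477; II: 0.209651; III: 0.
By total probability, P(X = 5) = 0.4·0.107477 + 0.37·0.209651 + 0.23·0 = 0.120561.

0.121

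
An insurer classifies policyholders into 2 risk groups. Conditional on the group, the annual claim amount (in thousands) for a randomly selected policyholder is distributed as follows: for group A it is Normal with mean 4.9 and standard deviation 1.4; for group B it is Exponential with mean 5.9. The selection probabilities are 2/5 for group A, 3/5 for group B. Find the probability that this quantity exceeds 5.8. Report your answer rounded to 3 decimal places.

Conditional on each group, P(X > 5.8): A: 0.260158; B: 0.374168.
By total probability, P(X > 5.8) = 0.4·0.260158 + 0.6·0.374168 = 0.328564.

0.329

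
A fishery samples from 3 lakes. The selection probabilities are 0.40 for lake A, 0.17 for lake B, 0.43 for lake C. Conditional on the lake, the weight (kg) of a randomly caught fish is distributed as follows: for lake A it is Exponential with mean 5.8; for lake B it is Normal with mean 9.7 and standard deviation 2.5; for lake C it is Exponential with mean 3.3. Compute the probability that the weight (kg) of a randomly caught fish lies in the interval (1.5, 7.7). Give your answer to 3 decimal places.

0.470

Conditional on each lake, P(1.5 < X < 7.7): A: 0.506999; B: 0.211336; C: 0.537764.
By total probability, P(1.5 < X < 7.7) = 0.4·0.506999 + 0.17·0.211336 + 0.43·0.537764 = 0.469966.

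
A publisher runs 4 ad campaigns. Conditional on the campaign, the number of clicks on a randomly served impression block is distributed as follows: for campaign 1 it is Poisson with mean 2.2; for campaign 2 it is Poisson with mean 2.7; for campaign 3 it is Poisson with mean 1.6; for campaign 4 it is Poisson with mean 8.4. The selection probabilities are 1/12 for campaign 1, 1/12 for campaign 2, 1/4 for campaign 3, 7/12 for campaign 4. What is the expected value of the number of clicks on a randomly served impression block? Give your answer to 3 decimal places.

5.708

Component means — 1: 2.2; 2: 2.7; 3: 1.6; 4: 8.4.
E[X] = 0.0833333·2.2 + 0.0833333·2.7 + 0.25·1.6 + 0.583333·8.4 = 5.70833.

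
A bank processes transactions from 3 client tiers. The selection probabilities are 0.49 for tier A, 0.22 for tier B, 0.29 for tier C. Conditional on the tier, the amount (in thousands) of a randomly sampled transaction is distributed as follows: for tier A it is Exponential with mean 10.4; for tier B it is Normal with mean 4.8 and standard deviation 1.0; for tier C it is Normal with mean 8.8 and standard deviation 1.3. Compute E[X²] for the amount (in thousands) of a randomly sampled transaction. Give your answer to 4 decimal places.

134.2333

For each component E[X²] = Var + (mean)², giving A: 216.32; B: 24.04; C: 79.13.
Overall E[X²] = 0.49·216.32 + 0.22·24.04 + 0.29·79.13 = 134.233.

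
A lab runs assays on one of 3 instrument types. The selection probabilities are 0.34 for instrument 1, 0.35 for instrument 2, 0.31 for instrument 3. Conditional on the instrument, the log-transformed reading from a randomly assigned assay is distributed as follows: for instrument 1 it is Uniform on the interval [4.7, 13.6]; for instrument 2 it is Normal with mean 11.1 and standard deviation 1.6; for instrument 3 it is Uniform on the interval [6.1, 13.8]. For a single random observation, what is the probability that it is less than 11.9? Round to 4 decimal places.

0.7506

Conditional on each instrument, P(X < 11.9): 1: 0.808989; 2: 0.691462; 3: 0.753247.
By total probability, P(X < 11.9) = 0.34·0.808989 + 0.35·0.691462 + 0.31·0.753247 = 0.750575.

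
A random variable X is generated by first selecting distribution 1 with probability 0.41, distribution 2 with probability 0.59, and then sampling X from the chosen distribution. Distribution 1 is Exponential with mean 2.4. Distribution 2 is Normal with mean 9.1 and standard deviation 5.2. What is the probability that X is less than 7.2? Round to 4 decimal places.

0.6005

Conditional on each component, P(X < 7.2): 1: 0.950213; 2: 0.357412.
By total probability, P(X < 7.2) = 0.41·0.950213 + 0.59·0.357412 = 0.60046.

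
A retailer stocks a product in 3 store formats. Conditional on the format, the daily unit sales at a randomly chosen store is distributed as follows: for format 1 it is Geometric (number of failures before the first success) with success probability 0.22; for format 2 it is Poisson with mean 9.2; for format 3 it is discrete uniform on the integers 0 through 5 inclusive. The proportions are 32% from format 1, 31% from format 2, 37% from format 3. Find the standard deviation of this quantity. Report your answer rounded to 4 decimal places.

4.1879

Per component, 1: μ=3.54545, E[X²]=28.686; 2: μ=9.2, E[X²]=93.84; 3: μ=2.5, E[X²]=9.16667.
E[X] = 0.32·3.54545 + 0.31·9.2 + 0.37·2.5 = 4.91155.
E[X²] = 0.32·28.686 + 0.31·93.84 + 0.37·9.16667 = 41.6616.
Var(X) = E[X²] − (E[X])² = 41.6616 − 24.1233 = 17.5383.
SD(X) = √17.5383 = 4.18787.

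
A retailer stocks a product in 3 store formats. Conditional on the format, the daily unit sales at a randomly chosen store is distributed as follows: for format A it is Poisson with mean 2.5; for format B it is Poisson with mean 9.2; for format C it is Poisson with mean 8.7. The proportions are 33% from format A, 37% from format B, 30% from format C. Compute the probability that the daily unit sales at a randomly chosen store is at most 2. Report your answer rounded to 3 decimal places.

0.184

Conditional on each format, P(X ≤ 2): A: 0.543813; B: 0.00530659; C: 0.00792032.
By total probability, P(X ≤ 2) = 0.33·0.543813 + 0.37·0.00530659 + 0.3·0.00792032 = 0.183798.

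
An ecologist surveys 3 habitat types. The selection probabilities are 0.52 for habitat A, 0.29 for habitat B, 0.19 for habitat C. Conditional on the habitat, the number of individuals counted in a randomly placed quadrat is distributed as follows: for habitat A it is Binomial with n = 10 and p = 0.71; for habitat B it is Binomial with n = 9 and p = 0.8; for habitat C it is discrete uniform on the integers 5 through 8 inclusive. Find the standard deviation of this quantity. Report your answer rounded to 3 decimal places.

1.338

Per component, A: μ=7.1, E[X²]=52.469; B: μ=7.2, E[X²]=53.28; C: μ=6.5, E[X²]=43.5.
E[X] = 0.52·7.1 + 0.29·7.2 + 0.19·6.5 = 7.015.
E[X²] = 0.52·52.469 + 0.29·53.28 + 0.19·43.5 = 51.0001.
Var(X) = E[X²] − (E[X])² = 51.0001 − 49.2102 = 1.78986.
SD(X) = √1.78986 = 1.33785.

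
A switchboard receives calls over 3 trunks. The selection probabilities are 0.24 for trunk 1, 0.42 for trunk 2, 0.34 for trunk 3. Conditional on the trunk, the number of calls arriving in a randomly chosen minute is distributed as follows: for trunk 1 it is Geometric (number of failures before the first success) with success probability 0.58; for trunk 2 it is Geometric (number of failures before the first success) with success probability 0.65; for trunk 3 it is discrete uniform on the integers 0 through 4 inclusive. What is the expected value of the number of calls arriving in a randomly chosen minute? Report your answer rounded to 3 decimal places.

Component means — 1: 0.724138; 2: 0.538462; 3: 2.
E[X] = 0.24·0.724138 + 0.42·0.538462 + 0.34·2 = 1.07995.

1.080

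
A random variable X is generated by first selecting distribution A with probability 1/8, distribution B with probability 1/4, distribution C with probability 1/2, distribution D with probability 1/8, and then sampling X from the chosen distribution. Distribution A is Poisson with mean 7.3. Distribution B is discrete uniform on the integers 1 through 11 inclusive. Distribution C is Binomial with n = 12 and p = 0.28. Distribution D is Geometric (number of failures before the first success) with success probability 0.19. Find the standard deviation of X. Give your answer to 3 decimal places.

Per component, A: μ=7.3, E[X²]=60.59; B: μ=6, E[X²]=46; C: μ=3.36, E[X²]=13.7088; D: μ=4.26316, E[X²]=40.6122.
E[X] = 0.125·7.3 + 0.25·6 + 0.5·3.36 + 0.125·4.26316 = 4.62539.
E[X²] = 0.125·60.59 + 0.25·46 + 0.5·13.7088 + 0.125·40.6122 = 31.0047.
Var(X) = E[X²] − (E[X])² = 31.0047 − 21.3943 = 9.6104.
SD(X) = √9.6104 = 3.10006.

3.100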